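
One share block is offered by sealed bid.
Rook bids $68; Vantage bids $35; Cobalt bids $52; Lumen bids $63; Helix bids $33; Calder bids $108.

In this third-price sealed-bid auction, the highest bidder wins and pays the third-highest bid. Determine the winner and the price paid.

Third-price sealed-bid auction: the highest bidder wins and pays the third-highest bid.
Bids ranked: 108 (Calder) > 68 (Rook) > 63 (Lumen) > 52 (Cobalt) > 35 (Vantage) > 33 (Helix)
Calder is highest; pays the third-highest bid, $63.

Calder pays $63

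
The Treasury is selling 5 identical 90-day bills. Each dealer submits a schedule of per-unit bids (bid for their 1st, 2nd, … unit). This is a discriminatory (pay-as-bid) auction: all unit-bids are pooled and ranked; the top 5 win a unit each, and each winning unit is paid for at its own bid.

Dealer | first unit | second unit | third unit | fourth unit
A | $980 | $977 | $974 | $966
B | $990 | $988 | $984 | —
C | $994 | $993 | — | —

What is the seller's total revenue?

Total revenue: $4,949

Pooled unit-bids ranked (top 5): 994 (C-1), 993 (C-2), 990 (B-1), 988 (B-2), 984 (B-3)
Next rejected bid: $980 (not a price — pay-as-bid).
Each winning unit pays its own bid.
Revenue = 994 + 993 + 990 + 988 + 984 = $4,949.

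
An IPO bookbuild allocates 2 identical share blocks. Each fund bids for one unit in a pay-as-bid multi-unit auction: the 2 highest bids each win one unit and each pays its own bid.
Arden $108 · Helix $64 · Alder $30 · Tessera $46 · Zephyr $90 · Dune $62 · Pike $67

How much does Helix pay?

Ordering the bids: 108 (Arden), 90 (Zephyr), 67 (Pike), 64 (Helix), …
Winners (2 units): Arden, Zephyr.
Helix does not win → $0.

Helix pays $0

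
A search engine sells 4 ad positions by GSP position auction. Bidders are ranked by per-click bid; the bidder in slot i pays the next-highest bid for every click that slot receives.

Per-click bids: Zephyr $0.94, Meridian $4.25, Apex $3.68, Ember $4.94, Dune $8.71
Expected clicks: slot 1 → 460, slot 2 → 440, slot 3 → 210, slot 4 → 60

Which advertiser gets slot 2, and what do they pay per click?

Ranked by bid: $8.71 (Dune) > $4.94 (Ember) > $4.25 (Meridian) > $3.68 (Apex) > $0.94 (Zephyr)
Slot 2 goes to the second-ranked bidder, Ember, who pays the next bid down: $4.25/click.

Ember; $4.25 per click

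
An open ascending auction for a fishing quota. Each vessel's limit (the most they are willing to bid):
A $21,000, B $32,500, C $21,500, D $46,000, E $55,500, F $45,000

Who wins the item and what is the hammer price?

E wins at $46,000

Limits ranked: 55,500 (E) > 46,000 (D) > 45,000 (F) > 32,500 (B) > 21,500 (C) > 21,000 (A)
Once the price passes $46,000, only E is left; the hammer falls at D's limit of $46,000.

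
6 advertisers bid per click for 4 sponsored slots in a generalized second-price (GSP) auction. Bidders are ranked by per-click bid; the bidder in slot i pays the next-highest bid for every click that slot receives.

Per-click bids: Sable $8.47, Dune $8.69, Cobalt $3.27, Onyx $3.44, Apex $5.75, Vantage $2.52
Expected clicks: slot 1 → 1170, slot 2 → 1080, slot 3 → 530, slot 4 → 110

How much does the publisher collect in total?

Total revenue: $18302.80

Sorting advertisers: $8.69 (Dune) > $8.47 (Sable) > $5.75 (Apex) > $3.44 (Onyx) > $3.27 (Cobalt) > …
Slot 1: Dune pays $8.47 × 1170 = $9909.90
Slot 2: Sable pays $5.75 × 1080 = $6210.00
Slot 3: Apex pays $3.44 × 530 = $1823.20
Slot 4: Onyx pays $3.27 × 110 = $359.70
Total = $18302.80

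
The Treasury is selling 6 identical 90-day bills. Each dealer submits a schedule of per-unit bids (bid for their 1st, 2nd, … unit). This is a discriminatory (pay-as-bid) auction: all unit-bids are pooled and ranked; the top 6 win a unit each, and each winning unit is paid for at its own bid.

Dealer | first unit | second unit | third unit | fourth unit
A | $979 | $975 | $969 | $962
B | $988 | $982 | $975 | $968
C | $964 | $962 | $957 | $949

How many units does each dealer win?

A 3, B 3

All unit-bids, highest first — top 6: 988 (B-1), 982 (B-2), 979 (A-1), 975 (A-2), 975 (B-3), 969 (A-3)
Next rejected bid: $968 (not a price — pay-as-bid).
Allocation: A 3, B 3.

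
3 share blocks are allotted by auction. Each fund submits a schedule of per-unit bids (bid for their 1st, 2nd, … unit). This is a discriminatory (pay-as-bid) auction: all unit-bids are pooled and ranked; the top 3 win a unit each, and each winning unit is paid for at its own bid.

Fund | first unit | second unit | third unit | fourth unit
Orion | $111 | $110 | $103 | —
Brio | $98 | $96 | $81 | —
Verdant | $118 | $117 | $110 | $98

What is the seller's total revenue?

All unit-bids, highest first — top 3: 118 (Verdant-1), 117 (Verdant-2), 111 (Orion-1)
Next rejected bid: $110 (not a price — pay-as-bid).
Each winning unit pays its own bid.
Revenue = 118 + 117 + 111 = $346.

Total revenue: $346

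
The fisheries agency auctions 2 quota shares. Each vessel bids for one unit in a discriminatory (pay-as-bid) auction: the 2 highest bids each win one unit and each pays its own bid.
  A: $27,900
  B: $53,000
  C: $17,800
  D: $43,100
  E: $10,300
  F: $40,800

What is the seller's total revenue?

Total revenue: $96,100

Ordering the bids: 53,000 (B), 43,100 (D), 40,800 (F), 27,900 (A), …
Top 2: B, D.
Total revenue = 53,000 + 43,100 = $96,100.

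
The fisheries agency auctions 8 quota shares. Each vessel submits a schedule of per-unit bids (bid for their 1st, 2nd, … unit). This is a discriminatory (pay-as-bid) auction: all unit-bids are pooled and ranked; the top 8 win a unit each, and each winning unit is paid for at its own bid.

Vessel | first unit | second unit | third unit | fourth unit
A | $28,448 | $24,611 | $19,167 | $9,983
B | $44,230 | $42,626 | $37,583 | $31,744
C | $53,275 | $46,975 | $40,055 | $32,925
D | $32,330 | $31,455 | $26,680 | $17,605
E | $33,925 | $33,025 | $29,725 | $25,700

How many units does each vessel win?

B 3, C 3, E 2

Pooled unit-bids ranked (top 8): 53,275 (C-1), 46,975 (C-2), 44,230 (B-1), 42,626 (B-2), 40,055 (C-3), 37,583 (B-3), 33,925 (E-1), 33,025 (E-2)
Next rejected bid: $32,925 (not a price — pay-as-bid).
Allocation: B 3, C 3, E 2.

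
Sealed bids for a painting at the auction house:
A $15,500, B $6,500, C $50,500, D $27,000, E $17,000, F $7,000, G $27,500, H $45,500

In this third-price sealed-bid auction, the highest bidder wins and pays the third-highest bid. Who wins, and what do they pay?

C pays $27,500

Bids ranked: 50,500 (C) > 45,500 (H) > 27,500 (G) > 27,000 (D) > 17,000 (E) > 15,500 (A) > …
C is highest; pays the third-highest bid, $27,500.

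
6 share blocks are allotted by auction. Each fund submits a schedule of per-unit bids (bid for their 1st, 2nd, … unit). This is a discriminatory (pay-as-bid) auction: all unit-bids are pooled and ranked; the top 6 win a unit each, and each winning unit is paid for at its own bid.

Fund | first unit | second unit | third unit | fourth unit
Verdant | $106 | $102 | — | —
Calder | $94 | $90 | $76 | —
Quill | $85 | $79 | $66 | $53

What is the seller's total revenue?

Total revenue: $556

Pooled unit-bids ranked (top 6): 106 (Verdant-1), 102 (Verdant-2), 94 (Calder-1), 90 (Calder-2), 85 (Quill-1), 79 (Quill-2)
Next rejected bid: $76 (not a price — pay-as-bid).
Each winning unit pays its own bid.
Revenue = 106 + 102 + 94 + 90 + 85 + 79 = $556.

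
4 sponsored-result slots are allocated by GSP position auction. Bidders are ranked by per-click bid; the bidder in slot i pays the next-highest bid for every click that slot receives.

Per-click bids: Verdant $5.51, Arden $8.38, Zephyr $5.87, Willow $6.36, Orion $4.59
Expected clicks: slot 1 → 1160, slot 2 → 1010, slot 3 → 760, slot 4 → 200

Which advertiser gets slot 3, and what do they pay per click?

Ranked by bid: $8.38 (Arden) > $6.36 (Willow) > $5.87 (Zephyr) > $5.51 (Verdant) > $4.59 (Orion)
Slot 3 goes to the third-ranked bidder, Zephyr, who pays the next bid down: $5.51/click.

Zephyr; $5.51 per click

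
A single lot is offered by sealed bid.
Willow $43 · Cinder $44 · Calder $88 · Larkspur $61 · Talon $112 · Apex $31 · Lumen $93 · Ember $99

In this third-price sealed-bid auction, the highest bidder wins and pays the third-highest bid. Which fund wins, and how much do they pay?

Third-price sealed-bid auction: the highest bidder wins and pays the third-highest bid.
Bids ranked: 112 (Talon) > 99 (Ember) > 93 (Lumen) > 88 (Calder) > 61 (Larkspur) > 44 (Cinder) > …
Talon is highest; pays the third-highest bid, $93.

Talon pays $93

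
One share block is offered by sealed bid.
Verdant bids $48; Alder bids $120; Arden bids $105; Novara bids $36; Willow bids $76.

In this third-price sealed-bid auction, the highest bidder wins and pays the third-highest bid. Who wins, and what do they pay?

Alder pays $76

Bids in order: 120 (Alder) > 105 (Arden) > 76 (Willow) > 48 (Verdant) > 36 (Novara)
Alder is highest; pays the third-highest bid, $76.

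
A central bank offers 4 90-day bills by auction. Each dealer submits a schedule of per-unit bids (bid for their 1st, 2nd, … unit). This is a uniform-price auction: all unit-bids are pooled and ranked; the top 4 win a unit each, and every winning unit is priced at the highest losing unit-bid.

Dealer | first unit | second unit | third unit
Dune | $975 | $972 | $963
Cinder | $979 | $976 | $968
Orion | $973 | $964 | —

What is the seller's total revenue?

Pooled unit-bids ranked (top 4): 979 (Cinder-1), 976 (Cinder-2), 975 (Dune-1), 973 (Orion-1)
The (k+1)-th unit-bid is $972.
Allocation: Cinder 2, Dune 1, Orion 1. Every unit priced at $972.
Revenue = 4 × 972 = $3,888.

Total revenue: $3,888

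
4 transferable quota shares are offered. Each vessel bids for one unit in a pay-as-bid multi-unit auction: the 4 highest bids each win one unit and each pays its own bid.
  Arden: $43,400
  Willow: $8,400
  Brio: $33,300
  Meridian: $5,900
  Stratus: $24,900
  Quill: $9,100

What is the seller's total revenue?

Bids ranked high→low: 43,400 (Arden), 33,300 (Brio), 24,900 (Stratus), 9,100 (Quill), 8,400 (Willow), 5,900 (Meridian)
Winners (4 units): Arden, Brio, Stratus, Quill.
Total revenue = 43,400 + 33,300 + 24,900 + 9,100 = $110,700.

Total revenue: $110,700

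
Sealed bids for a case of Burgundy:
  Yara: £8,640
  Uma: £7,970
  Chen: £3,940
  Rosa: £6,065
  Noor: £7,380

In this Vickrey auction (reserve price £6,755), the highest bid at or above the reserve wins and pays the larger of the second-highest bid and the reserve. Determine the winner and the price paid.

Bids in order: 8,640 (Yara) > 7,970 (Uma) > 7,380 (Noor) > 6,065 (Rosa) > 3,940 (Chen)
Yara has the top bid at or above the reserve (£8,640).
Second-highest bid £7,970 exceeds the reserve £6,755 → payment £7,970.

Yara pays £7,970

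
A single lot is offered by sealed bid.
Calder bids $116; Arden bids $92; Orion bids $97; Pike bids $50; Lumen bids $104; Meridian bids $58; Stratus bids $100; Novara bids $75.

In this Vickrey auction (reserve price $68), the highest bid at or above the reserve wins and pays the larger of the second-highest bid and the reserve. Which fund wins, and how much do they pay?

Calder pays $104

Bids in order: 116 (Calder) > 104 (Lumen) > 100 (Stratus) > 97 (Orion) > 92 (Arden) > 75 (Novara) > …
Calder has the top bid at or above the reserve ($116).
Second-highest bid $104 exceeds the reserve $68 → payment $104.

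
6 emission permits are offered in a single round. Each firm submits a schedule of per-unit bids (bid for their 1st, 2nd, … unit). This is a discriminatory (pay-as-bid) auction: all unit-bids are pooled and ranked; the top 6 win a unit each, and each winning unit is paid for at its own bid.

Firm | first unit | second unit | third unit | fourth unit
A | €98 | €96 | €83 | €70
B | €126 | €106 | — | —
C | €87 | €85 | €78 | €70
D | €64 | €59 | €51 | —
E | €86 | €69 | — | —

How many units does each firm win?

A 2, B 2, C 1, E 1

Pooled unit-bids ranked (top 6): 126 (B-1), 106 (B-2), 98 (A-1), 96 (A-2), 87 (C-1), 86 (E-1)
Next rejected bid: €85 (not a price — pay-as-bid).
Allocation: A 2, B 2, C 1, E 1.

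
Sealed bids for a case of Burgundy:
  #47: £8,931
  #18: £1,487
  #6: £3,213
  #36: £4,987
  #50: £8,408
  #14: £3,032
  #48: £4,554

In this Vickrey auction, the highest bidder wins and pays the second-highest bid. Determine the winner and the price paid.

#47 pays £8,408

Sorting bids: 8,931 (#47) > 8,408 (#50) > 4,987 (#36) > 4,554 (#48) > 3,213 (#6) > 3,032 (#14) > …
#47 wins with the highest bid; price is set by the runner-up at £8,408.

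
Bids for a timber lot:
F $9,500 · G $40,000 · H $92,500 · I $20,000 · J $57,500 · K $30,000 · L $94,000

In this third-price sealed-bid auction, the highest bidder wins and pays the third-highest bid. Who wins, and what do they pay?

L pays $57,500

Bids ranked: 94,000 (L) > 92,500 (H) > 57,500 (J) > 40,000 (G) > 30,000 (K) > 20,000 (I) > …
L wins; payment is bid #3 in the ranking = $57,500.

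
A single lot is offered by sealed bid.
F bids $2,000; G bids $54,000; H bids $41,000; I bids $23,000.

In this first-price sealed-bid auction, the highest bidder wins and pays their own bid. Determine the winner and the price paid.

Bids in order: 54,000 (G) > 41,000 (H) > 23,000 (I) > 2,000 (F)
G has the highest bid and pays exactly that: $54,000.

G pays $54,000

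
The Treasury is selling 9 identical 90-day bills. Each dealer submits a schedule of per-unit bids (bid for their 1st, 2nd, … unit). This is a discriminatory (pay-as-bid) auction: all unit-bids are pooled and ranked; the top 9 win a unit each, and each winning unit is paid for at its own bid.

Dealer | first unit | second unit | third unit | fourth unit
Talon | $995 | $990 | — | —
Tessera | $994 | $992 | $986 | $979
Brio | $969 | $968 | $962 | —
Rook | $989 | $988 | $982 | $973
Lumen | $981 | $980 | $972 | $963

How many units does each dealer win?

Lumen 1, Rook 3, Talon 2, Tessera 3

All unit-bids, highest first — top 9: 995 (Talon-1), 994 (Tessera-1), 992 (Tessera-2), 990 (Talon-2), 989 (Rook-1), 988 (Rook-2), 986 (Tessera-3), 982 (Rook-3), 981 (Lumen-1)
Next rejected bid: $980 (not a price — pay-as-bid).
Allocation: Lumen 1, Rook 3, Talon 2, Tessera 3.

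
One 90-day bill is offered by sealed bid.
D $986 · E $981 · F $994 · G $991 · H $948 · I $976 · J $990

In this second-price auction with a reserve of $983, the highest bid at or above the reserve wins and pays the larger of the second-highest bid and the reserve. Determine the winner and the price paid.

F pays $991

Bids in order: 994 (F) > 991 (G) > 990 (J) > 986 (D) > 981 (E) > 976 (I) > …
F has the top bid at or above the reserve ($994).
max(second-highest $991, reserve $983) = $991; the reserve does not bind.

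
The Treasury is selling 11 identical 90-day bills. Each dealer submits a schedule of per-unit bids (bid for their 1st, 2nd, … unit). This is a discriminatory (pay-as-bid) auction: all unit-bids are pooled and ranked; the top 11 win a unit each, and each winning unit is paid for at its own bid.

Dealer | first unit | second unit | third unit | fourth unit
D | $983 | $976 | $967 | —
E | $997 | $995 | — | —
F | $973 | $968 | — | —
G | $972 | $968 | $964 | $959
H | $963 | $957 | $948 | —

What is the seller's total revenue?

Pooled unit-bids ranked (top 11): 997 (E-1), 995 (E-2), 983 (D-1), 976 (D-2), 973 (F-1), 972 (G-1), 968 (F-2), 968 (G-2), 967 (D-3), 964 (G-3), 963 (H-1)
Next rejected bid: $959 (not a price — pay-as-bid).
Each winning unit pays its own bid.
Revenue = 997 + 995 + 983 + 976 + 973 + 972 + 968 + 968 + 967 + 964 + 963 = $10,726.

Total revenue: $10,726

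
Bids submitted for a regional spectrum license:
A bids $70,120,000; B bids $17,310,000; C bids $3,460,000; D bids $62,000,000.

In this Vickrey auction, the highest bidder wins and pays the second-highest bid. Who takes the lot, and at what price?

Bids in order: 70,120,000 (A) > 62,000,000 (D) > 17,310,000 (B) > 3,460,000 (C)
A wins with the highest bid; price is set by the runner-up at $62,000,000.

A pays $62,000,000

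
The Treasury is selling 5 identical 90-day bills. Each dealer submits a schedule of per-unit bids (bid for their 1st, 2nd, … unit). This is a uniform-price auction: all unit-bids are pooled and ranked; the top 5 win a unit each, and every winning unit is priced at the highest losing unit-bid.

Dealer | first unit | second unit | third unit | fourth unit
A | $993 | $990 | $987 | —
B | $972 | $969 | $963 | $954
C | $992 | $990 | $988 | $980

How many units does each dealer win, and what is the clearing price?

A 2, C 3; clearing price $987

Merging the schedules and taking the best 5: 993 (A-1), 992 (C-1), 990 (A-2), 990 (C-2), 988 (C-3)
The (k+1)-th unit-bid is $987.
Allocation: A 2, C 3.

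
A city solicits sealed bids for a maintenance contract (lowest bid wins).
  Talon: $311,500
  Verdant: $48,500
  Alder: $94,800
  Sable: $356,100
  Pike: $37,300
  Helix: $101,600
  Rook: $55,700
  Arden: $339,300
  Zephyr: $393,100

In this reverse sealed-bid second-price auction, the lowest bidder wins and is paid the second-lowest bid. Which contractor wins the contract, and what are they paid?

Pike is paid $48,500

Bids in order: 37,300 (Pike) < 48,500 (Verdant) < 55,700 (Rook) < 94,800 (Alder) < 101,600 (Helix) < 311,500 (Talon) < …
Pike wins with the lowest bid; price is set by the runner-up at $48,500.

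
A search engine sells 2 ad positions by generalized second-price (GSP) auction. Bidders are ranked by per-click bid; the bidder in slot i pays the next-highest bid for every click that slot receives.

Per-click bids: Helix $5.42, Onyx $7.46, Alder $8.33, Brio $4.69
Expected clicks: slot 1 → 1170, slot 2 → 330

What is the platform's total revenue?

Per-click bids in order: $8.33 (Alder) > $7.46 (Onyx) > $5.42 (Helix) > …
Slot 1: Alder pays $7.46 × 1170 = $8728.20
Slot 2: Onyx pays $5.42 × 330 = $1788.60
Total = $10516.80

Total revenue: $10516.80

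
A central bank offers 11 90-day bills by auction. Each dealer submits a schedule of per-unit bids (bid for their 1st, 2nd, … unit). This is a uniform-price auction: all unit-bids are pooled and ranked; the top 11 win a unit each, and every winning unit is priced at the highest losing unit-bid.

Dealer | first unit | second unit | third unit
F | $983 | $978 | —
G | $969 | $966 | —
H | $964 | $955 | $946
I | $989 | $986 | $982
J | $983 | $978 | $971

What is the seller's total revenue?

Merging the schedules and taking the best 11: 989 (I-1), 986 (I-2), 983 (F-1), 983 (J-1), 982 (I-3), 978 (F-2), 978 (J-2), 971 (J-3), 969 (G-1), 966 (G-2), 964 (H-1)
Highest rejected unit-bid = $955.
Allocation: F 2, G 2, H 1, I 3, J 3. Every unit priced at $955.
Revenue = 11 × 955 = $10,505.

Total revenue: $10,505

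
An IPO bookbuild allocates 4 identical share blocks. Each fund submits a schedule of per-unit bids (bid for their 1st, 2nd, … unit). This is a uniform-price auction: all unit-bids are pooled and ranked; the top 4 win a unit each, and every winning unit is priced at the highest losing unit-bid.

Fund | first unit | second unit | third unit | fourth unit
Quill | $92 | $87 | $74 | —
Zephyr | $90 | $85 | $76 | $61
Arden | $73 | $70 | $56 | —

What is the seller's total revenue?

All unit-bids, highest first — top 4: 92 (Quill-1), 90 (Zephyr-1), 87 (Quill-2), 85 (Zephyr-2)
First bid not allocated: $76.
Allocation: Quill 2, Zephyr 2. Every unit priced at $76.
Revenue = 4 × 76 = $304.

Total revenue: $304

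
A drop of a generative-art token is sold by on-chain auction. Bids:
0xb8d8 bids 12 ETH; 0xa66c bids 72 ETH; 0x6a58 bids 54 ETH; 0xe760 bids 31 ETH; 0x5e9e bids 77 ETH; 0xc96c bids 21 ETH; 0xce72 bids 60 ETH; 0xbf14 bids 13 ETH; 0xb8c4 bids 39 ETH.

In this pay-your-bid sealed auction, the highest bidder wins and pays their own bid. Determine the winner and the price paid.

0x5e9e pays 77 ETH

Sorting bids: 77 (0x5e9e) > 72 (0xa66c) > 60 (0xce72) > 54 (0x6a58) > 39 (0xb8c4) > 31 (0xe760) > …
0x5e9e is highest → pays own bid, 77 ETH.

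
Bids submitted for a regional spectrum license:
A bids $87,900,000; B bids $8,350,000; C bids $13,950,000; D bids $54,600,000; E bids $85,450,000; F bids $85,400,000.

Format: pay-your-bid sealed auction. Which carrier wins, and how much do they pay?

A pays $87,900,000

Sorting bids: 87,900,000 (A) > 85,450,000 (E) > 85,400,000 (F) > 54,600,000 (D) > 13,950,000 (C) > 8,350,000 (B)
A has the highest bid and pays exactly that: $87,900,000.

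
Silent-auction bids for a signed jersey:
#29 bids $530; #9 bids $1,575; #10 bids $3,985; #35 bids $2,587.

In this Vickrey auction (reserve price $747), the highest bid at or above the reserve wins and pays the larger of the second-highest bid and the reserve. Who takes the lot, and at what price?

Rule: the highest bid at or above the reserve wins and pays the larger of the second-highest bid and the reserve.
Bids in order: 3,985 (#10) > 2,587 (#35) > 1,575 (#9) > 530 (#29)
Highest eligible bid: #10 at $3,985.
max(second-highest $2,587, reserve $747) = $2,587; the reserve does not bind.

#10 pays $2,587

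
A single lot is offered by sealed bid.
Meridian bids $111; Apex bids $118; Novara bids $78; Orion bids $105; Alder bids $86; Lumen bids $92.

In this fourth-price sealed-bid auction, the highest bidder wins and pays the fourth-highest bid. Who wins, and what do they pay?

Fourth-price sealed-bid auction: the highest bidder wins and pays the fourth-highest bid.
Bids ranked: 118 (Apex) > 111 (Meridian) > 105 (Orion) > 92 (Lumen) > 86 (Alder) > 78 (Novara)
Apex wins; payment is bid #4 in the ranking = $92.

Apex pays $92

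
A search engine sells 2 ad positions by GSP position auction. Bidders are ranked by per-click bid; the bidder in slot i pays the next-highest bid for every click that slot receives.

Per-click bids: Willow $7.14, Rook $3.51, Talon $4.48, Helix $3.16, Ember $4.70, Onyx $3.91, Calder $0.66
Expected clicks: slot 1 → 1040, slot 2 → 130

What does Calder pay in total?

Calder pays $0.00

Sorting advertisers: $7.14 (Willow) > $4.70 (Ember) > $4.48 (Talon) > …
Calder ranks below slot 2 → no slot, pays nothing.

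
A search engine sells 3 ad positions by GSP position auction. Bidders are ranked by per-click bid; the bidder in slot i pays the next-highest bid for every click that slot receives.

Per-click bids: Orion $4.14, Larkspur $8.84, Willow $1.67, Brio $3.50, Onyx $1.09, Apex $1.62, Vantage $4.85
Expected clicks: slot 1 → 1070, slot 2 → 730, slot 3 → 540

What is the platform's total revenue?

Total revenue: $10101.70

Per-click bids in order: $8.84 (Larkspur) > $4.85 (Vantage) > $4.14 (Orion) > $3.50 (Brio) > …
Slot 1: Larkspur pays $4.85 × 1070 = $5189.50
Slot 2: Vantage pays $4.14 × 730 = $3022.20
Slot 3: Orion pays $3.50 × 540 = $1890.00
Total = $10101.70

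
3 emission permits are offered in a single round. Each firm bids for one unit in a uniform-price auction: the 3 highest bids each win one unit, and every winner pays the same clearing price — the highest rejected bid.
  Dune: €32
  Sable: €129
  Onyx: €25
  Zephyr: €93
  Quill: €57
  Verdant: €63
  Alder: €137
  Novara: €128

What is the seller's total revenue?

Bids ranked high→low: 137 (Alder), 129 (Sable), 128 (Novara), 93 (Zephyr), 63 (Verdant), …
Winners (3 units): Alder, Sable, Novara.
First losing bid is Zephyr's €93, which sets the uniform price.
Total revenue = 3 × €93 = €279.

Total revenue: €279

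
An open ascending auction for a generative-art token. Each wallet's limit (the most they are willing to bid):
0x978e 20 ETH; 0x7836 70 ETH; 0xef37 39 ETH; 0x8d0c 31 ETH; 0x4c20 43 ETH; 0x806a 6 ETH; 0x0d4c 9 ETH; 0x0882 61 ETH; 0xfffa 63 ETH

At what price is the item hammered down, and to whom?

Limits ranked: 70 (0x7836) > 63 (0xfffa) > 61 (0x0882) > 43 (0x4c20) > 39 (0xef37) > 31 (0x8d0c) > …
Bidding ends when 0xfffa exits at 63 ETH; 0x7836 takes it.

0x7836 wins at 63 ETH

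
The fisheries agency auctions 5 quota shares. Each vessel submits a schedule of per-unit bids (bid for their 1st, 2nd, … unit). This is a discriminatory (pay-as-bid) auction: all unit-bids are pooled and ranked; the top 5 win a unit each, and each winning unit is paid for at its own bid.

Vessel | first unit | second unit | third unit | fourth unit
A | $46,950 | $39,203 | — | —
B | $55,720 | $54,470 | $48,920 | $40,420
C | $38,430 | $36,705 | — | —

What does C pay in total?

C pays $0

Merging the schedules and taking the best 5: 55,720 (B-1), 54,470 (B-2), 48,920 (B-3), 46,950 (A-1), 40,420 (B-4)
Next rejected bid: $39,203 (not a price — pay-as-bid).
C wins no units.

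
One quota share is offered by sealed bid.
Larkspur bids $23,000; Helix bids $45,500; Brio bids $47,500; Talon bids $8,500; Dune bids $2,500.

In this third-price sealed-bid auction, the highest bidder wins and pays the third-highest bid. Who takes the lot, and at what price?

Sorting bids: 47,500 (Brio) > 45,500 (Helix) > 23,000 (Larkspur) > 8,500 (Talon) > 2,500 (Dune)
Brio wins; payment is bid #3 in the ranking = $23,000.

Brio pays $23,000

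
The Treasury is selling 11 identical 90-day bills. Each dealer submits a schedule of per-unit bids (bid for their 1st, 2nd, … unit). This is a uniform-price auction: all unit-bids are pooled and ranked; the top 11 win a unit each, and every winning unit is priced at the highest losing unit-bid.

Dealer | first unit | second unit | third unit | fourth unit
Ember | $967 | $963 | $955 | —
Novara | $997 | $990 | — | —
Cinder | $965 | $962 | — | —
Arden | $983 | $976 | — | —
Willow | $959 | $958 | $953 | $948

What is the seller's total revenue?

Pooled unit-bids ranked (top 11): 997 (Novara-1), 990 (Novara-2), 983 (Arden-1), 976 (Arden-2), 967 (Ember-1), 965 (Cinder-1), 963 (Ember-2), 962 (Cinder-2), 959 (Willow-1), 958 (Willow-2), 955 (Ember-3)
The (k+1)-th unit-bid is $953.
Allocation: Arden 2, Cinder 2, Ember 3, Novara 2, Willow 2. Every unit priced at $953.
Revenue = 11 × 953 = $10,483.

Total revenue: $10,483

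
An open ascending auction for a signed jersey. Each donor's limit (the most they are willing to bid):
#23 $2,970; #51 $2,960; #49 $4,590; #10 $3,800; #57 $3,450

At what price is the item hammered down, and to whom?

Sorting limits: 4,590 (#49) > 3,800 (#10) > 3,450 (#57) > 2,970 (#23) > 2,960 (#51)
#10 is the last rival to drop out, at $3,800; #49 remains and wins at that price.

#49 wins at $3,800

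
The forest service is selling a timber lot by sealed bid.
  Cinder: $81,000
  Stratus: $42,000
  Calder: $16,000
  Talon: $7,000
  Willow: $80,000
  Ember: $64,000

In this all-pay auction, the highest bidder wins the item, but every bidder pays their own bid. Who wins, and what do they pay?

All-pay auction: the highest bidder wins the item, but every bidder pays their own bid.
Bids in order: 81,000 (Cinder) > 80,000 (Willow) > 64,000 (Ember) > 42,000 (Stratus) > 16,000 (Calder) > 7,000 (Talon)
Cinder wins with the top bid; all bids are sunk regardless.

Cinder pays $81,000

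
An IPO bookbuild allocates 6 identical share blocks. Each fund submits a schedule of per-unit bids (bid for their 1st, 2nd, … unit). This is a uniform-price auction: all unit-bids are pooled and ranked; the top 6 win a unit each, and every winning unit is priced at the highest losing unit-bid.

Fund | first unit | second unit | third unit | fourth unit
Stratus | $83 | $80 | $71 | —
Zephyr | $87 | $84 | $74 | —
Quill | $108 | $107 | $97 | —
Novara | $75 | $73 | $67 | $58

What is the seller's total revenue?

Total revenue: $480

Pooled unit-bids ranked (top 6): 108 (Quill-1), 107 (Quill-2), 97 (Quill-3), 87 (Zephyr-1), 84 (Zephyr-2), 83 (Stratus-1)
The (k+1)-th unit-bid is $80.
Allocation: Quill 3, Stratus 1, Zephyr 2. Every unit priced at $80.
Revenue = 6 × 80 = $480.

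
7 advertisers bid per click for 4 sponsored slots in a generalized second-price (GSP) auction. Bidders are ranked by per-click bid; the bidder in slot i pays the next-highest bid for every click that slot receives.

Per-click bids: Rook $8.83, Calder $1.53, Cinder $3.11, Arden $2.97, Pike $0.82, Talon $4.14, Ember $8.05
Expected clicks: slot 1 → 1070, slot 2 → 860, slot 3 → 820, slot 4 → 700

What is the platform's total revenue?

Total revenue: $16803.10

Ranked by bid: $8.83 (Rook) > $8.05 (Ember) > $4.14 (Talon) > $3.11 (Cinder) > $2.97 (Arden) > …
Slot 1: Rook pays $8.05 × 1070 = $8613.50
Slot 2: Ember pays $4.14 × 860 = $3560.40
Slot 3: Talon pays $3.11 × 820 = $2550.20
Slot 4: Cinder pays $2.97 × 700 = $2079.00
Total = $16803.10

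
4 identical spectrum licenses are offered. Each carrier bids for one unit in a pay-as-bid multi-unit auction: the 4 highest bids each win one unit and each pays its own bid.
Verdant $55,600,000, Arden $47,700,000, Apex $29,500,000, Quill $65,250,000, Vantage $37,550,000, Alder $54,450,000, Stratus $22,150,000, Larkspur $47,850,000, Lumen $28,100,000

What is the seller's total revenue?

Total revenue: $223,150,000

Sorting: 65,250,000 (Quill), 55,600,000 (Verdant), 54,450,000 (Alder), 47,850,000 (Larkspur), 47,700,000 (Arden), 37,550,000 (Vantage), …
The 4 highest are Quill, Verdant, Alder, Larkspur.
Total revenue = 65,250,000 + 55,600,000 + 54,450,000 + 47,850,000 = $223,150,000.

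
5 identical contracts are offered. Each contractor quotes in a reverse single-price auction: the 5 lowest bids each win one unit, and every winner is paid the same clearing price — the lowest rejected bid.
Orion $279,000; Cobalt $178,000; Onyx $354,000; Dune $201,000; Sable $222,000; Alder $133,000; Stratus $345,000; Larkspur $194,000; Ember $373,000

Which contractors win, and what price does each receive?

Alder, Cobalt, Larkspur, Dune, Sable; each is paid $279,000

Ordering the bids: 133,000 (Alder), 178,000 (Cobalt), 194,000 (Larkspur), 201,000 (Dune), 222,000 (Sable), 279,000 (Orion), 345,000 (Stratus), …
Winners (5 units): Alder, Cobalt, Larkspur, Dune, Sable.
Clearing price = lowest rejected bid = $279,000.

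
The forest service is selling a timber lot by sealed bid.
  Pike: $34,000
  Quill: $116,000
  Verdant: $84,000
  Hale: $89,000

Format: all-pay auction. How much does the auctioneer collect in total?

Total revenue: $323,000

Rule: the highest bidder wins the item, but every bidder pays their own bid.
Bids in order: 116,000 (Quill) > 89,000 (Hale) > 84,000 (Verdant) > 34,000 (Pike)
Every bidder forfeits their bid regardless of winning.
Revenue = 34,000 + 116,000 + 84,000 + 89,000 = $323,000.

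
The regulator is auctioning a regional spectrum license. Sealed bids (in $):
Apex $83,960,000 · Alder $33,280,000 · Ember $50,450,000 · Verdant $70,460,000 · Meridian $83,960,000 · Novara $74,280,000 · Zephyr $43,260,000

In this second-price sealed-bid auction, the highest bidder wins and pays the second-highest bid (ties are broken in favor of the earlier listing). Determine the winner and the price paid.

Apex pays $83,960,000

Second-price sealed-bid auction: the highest bidder wins and pays the second-highest bid.
Bids in order: 83,960,000 (Apex) > 83,960,000 (Meridian) > 74,280,000 (Novara) > 70,460,000 (Verdant) > 50,450,000 (Ember) > 43,260,000 (Zephyr) > …
Apex and Meridian tie at $83,960,000; tie-break gives it to Apex.
Second-price: Apex pays Meridian's bid of $83,960,000.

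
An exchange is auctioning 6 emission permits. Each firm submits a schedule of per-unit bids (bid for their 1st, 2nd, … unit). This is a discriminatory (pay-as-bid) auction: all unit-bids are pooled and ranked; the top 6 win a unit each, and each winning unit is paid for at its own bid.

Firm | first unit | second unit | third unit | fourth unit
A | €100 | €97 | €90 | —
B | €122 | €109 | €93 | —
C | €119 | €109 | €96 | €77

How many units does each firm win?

Merging the schedules and taking the best 6: 122 (B-1), 119 (C-1), 109 (B-2), 109 (C-2), 100 (A-1), 97 (A-2)
Next rejected bid: €96 (not a price — pay-as-bid).
Allocation: A 2, B 2, C 2.

A 2, B 2, C 2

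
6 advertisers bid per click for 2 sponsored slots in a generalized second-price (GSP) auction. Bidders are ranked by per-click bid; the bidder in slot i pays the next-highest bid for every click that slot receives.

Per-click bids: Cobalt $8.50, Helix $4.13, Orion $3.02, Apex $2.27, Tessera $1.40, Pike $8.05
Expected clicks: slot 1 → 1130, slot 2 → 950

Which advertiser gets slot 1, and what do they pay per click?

Ranked by bid: $8.50 (Cobalt) > $8.05 (Pike) > $4.13 (Helix) > …
Slot 1 goes to the first-ranked bidder, Cobalt, who pays the next bid down: $8.05/click.

Cobalt; $8.05 per click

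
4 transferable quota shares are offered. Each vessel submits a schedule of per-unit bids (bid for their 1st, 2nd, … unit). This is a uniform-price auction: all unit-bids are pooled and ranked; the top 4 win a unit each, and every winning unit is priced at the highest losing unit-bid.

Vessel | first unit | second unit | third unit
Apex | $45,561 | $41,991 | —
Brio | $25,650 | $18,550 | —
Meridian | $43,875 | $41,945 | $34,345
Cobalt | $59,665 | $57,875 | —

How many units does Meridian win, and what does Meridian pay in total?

Meridian: 1 unit, pays $41,991

Pooled unit-bids ranked (top 4): 59,665 (Cobalt-1), 57,875 (Cobalt-2), 45,561 (Apex-1), 43,875 (Meridian-1)
First bid not allocated: $41,991.
Meridian wins 1 unit(s) at $41,991 each.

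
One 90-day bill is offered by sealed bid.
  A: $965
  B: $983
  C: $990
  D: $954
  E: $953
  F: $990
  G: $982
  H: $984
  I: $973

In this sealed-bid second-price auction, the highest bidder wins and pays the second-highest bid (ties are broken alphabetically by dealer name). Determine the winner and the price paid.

Bids ranked: 990 (C) > 990 (F) > 984 (H) > 983 (B) > 982 (G) > 973 (I) > …
C and F tie at $990; tie-break gives it to C.
C wins with the highest bid; price is set by the runner-up at $990.

C pays $990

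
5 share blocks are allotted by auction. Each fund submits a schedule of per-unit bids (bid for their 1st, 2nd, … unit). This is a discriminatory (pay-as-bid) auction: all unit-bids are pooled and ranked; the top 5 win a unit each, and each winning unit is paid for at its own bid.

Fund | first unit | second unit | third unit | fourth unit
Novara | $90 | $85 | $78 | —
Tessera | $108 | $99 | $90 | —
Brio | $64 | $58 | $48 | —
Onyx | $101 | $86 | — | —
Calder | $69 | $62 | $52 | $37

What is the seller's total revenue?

All unit-bids, highest first — top 5: 108 (Tessera-1), 101 (Onyx-1), 99 (Tessera-2), 90 (Novara-1), 90 (Tessera-3)
Next rejected bid: $86 (not a price — pay-as-bid).
Each winning unit pays its own bid.
Revenue = 108 + 101 + 99 + 90 + 90 = $488.

Total revenue: $488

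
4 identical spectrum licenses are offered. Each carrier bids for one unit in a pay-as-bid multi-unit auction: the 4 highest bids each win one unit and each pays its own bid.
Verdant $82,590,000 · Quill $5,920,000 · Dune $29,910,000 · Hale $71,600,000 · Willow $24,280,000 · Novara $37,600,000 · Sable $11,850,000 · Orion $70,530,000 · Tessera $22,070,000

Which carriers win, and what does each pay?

Sorting: 82,590,000 (Verdant), 71,600,000 (Hale), 70,530,000 (Orion), 37,600,000 (Novara), 29,910,000 (Dune), 24,280,000 (Willow), …
Winners (4 units): Verdant, Hale, Orion, Novara.
Each winner pays its own bid: Verdant $82,590,000, Hale $71,600,000, Orion $70,530,000, Novara $37,600,000.

Verdant $82,590,000, Hale $71,600,000, Orion $70,530,000, Novara $37,600,000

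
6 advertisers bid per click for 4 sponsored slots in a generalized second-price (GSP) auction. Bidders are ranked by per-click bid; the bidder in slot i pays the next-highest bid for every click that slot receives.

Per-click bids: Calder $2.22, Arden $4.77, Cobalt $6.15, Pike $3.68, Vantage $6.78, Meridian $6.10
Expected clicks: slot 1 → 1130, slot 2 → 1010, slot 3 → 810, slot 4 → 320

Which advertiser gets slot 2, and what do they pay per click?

Sorting advertisers: $6.78 (Vantage) > $6.15 (Cobalt) > $6.10 (Meridian) > $4.77 (Arden) > $3.68 (Pike) > …
Slot 2 goes to the second-ranked bidder, Cobalt, who pays the next bid down: $6.10/click.

Cobalt; $6.10 per click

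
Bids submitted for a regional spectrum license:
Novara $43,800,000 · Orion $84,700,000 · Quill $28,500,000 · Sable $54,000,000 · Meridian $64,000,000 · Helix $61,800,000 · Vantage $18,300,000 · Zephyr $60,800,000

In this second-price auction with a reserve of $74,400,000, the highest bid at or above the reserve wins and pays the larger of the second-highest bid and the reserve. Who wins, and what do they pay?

Second-price auction with a reserve of $74,400,000: the highest bid at or above the reserve wins and pays the larger of the second-highest bid and the reserve.
Bids ranked: 84,700,000 (Orion) > 64,000,000 (Meridian) > 61,800,000 (Helix) > 60,800,000 (Zephyr) > 54,000,000 (Sable) > 43,800,000 (Novara) > …
Orion has the top bid at or above the reserve ($84,700,000).
max(second-highest $64,000,000, reserve $74,400,000) = $74,400,000.

Orion pays $74,400,000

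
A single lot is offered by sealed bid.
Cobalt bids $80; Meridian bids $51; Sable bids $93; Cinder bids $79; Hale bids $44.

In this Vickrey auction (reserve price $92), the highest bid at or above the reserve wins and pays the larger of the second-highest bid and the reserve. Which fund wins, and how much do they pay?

Vickrey auction (reserve price $92): the highest bid at or above the reserve wins and pays the larger of the second-highest bid and the reserve.
Bids ranked: 93 (Sable) > 80 (Cobalt) > 79 (Cinder) > 51 (Meridian) > 44 (Hale)
Sable has the top bid at or above the reserve ($93).
Second-highest bid $80 is below the reserve $92, so the reserve binds → payment $92.

Sable pays $92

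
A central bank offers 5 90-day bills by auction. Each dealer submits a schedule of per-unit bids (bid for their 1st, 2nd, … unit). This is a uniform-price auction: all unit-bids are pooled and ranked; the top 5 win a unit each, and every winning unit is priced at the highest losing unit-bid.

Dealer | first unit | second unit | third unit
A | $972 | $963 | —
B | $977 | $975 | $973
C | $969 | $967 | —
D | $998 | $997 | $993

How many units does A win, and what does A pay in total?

All unit-bids, highest first — top 5: 998 (D-1), 997 (D-2), 993 (D-3), 977 (B-1), 975 (B-2)
First bid not allocated: $973.
A wins 0 unit(s) at $973 each.

A: 0 units, pays $0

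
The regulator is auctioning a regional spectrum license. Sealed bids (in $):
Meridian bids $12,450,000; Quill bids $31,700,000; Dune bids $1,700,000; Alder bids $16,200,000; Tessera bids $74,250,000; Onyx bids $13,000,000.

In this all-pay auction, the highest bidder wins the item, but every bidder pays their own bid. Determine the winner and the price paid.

Tessera pays $74,250,000

Bids in order: 74,250,000 (Tessera) > 31,700,000 (Quill) > 16,200,000 (Alder) > 13,000,000 (Onyx) > 12,450,000 (Meridian) > 1,700,000 (Dune)
Tessera wins with the top bid; all bids are sunk regardless.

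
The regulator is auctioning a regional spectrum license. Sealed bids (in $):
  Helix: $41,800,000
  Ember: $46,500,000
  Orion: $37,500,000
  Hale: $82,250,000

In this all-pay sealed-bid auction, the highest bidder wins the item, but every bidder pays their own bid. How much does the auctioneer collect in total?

Total revenue: $208,050,000

Rule: the highest bidder wins the item, but every bidder pays their own bid.
Bids ranked: 82,250,000 (Hale) > 46,500,000 (Ember) > 41,800,000 (Helix) > 37,500,000 (Orion)
Hale wins with the top bid; all bids are sunk regardless.
Every bidder forfeits their bid regardless of winning.
Revenue = 41,800,000 + 46,500,000 + 37,500,000 + 82,250,000 = $208,050,000.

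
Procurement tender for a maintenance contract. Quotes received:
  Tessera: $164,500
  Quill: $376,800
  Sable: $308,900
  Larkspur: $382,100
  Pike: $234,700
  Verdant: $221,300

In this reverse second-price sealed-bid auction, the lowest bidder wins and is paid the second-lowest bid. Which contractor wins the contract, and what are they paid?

Tessera is paid $221,300

Sorting bids: 164,500 (Tessera) < 221,300 (Verdant) < 234,700 (Pike) < 308,900 (Sable) < 376,800 (Quill) < 382,100 (Larkspur)
Second-price: Tessera is paid Verdant's bid of $221,300.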